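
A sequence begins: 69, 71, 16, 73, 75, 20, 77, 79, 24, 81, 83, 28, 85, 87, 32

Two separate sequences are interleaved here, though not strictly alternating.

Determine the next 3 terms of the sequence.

89, 91, 36

Reading positions in blocks of 3 reveals the pattern AAB — 2 tracks woven together.
Track A: 69, 71, 73, 75, 77, 79, 81, 83, 85, 87 — linear: a_n = 67 + 2·n.
Track B: 16, 20, 24, 28, 32 — arithmetic, step +4.
Position 16 falls in track A as its term 11, giving 89.
The 17th slot belongs to track A; its 12th term is 91.
The 18th slot belongs to track B; its 6th term is 36.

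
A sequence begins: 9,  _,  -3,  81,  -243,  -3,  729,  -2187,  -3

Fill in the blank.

Reading positions in blocks of 3 reveals the pattern AAB — 2 tracks woven together.
Stream A: 9, ?, 81, -243, 729, -2187 — geometric with ratio -3.
Stream B: -3, -3, -3 — always -3.
Stream A's pattern makes the blank -27.

-27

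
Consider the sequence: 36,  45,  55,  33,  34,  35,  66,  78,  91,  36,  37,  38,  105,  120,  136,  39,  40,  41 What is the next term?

153

The slot pattern repeats as AAABBB (period 6), so there are 2 interleaved tracks.
Track A: 36, 45, 55, 66, 78, 91, 105, 120, 136 — triangular numbers starting at T_8.
Track B: 33, 34, 35, 36, 37, 38, 39, 40, 41 — arithmetic with common difference +1.
Term 19 comes from track A (its 10th entry): 153.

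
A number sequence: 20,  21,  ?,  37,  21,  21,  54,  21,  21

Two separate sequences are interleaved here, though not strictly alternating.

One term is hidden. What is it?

Positions follow the repeating pattern ABB; grouping by letter gives 2 tracks.
Track A = 20, 37, 54: linear: a_n = 3 + 17·n.
Track B = 21, ?, 21, 21, 21, 21: the constant sequence 21.
Filling track B at index 2 by its rule yields 21.

21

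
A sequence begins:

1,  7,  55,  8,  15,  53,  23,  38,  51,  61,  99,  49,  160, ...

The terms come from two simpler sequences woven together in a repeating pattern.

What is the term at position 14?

The slot pattern repeats as AAB (period 3), so there are 2 interleaved tracks.
Track A = 1, 7, 8, 15, 23, 38, 61, 99, 160: Fibonacci-style (each term is the sum of the two before it).
Track B = 55, 53, 51, 49: arithmetic, step −2.
Position 14 falls in track A as its term 10, giving 259.

259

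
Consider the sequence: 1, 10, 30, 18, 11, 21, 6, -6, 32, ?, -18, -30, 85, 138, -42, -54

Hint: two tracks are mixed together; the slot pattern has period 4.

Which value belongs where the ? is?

Positions follow the repeating pattern AABB; grouping by letter gives 2 tracks.
Track A = 1, 10, 11, 21, 32, ?, 85, 138: Fibonacci-style (each term is the sum of the two before it).
Track B = 30, 18, 6, -6, -18, -30, -42, -54: linear: a_n = 42 − 12·n.
Filling track A at index 6 by its rule yields 53.

53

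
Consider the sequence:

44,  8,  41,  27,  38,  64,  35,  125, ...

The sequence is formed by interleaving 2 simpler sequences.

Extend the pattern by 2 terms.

32, 216

Split by position mod 2 into 2 tracks.
Track A = 44, 41, 38, 35: subtracting 3 each time.
Track B = 8, 27, 64, 125: the cubes 2³, 3³, 4³, ….
Position 9 → track A, term 5 = 32.
Term 10 comes from track B (its 5th entry): 216.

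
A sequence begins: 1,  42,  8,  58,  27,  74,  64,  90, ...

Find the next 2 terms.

125, 106

Odd-indexed and even-indexed terms follow separate rules.
Track A is 1, 8, 27, 64, which is perfect cubes starting at 1³.
Track B is 42, 58, 74, 90, which is arithmetic, step +16.
Position 9 falls in track A as its term 5, giving 125.
Position 10 → track B, term 5 = 106.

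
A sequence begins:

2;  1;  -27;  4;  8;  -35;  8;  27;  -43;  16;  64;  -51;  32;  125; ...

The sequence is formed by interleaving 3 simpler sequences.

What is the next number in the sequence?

-59

Split by position mod 3: positions 1, 4, 7, … form one track, and each other residue class forms its own.
Subsequence A: 2, 4, 8, 16, 32 — powers of 2.
Subsequence B: 1, 8, 27, 64, 125 — the cubes 1³, 2³, 3³, ….
Subsequence C: -27, -35, -43, -51 — arithmetic with common difference −8.
The 15th slot belongs to subsequence C; its 5th term is -59.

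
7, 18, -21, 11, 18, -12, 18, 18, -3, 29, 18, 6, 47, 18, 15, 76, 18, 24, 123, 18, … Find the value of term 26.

Taking every 3rd term gives 3 separate tracks.
Track A: 7, 11, 18, 29, 47, 76, 123. Each term equals the sum of the previous two.
Track B: 18, 18, 18, 18, 18, 18, 18. Always 18.
Track C: -21, -12, -3, 6, 15, 24. Arithmetic, step +9.
Position 26 → track B, term 9 = 18.

18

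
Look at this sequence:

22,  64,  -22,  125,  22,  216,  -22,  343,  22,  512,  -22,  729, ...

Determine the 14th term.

The terms cycle through 2 interleaved subsequences.
Subsequence A: 22, -22, 22, -22, 22, -22 (the oscillation 22·(−1)^(n+1)).
Subsequence B: 64, 125, 216, 343, 512, 729 (consecutive cubes n³ from n = 4).
The 14th slot belongs to subsequence B; its 7th term is 1000.

1000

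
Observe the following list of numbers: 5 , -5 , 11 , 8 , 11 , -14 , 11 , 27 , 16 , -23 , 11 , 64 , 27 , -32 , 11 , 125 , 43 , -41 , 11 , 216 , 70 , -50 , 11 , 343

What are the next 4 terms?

113, -59, 11, 512

Taking every 4th term gives 4 separate tracks.
Stream A: 5, 11, 16, 27, 43, 70 (a Fibonacci-like recurrence a_n = a_{n-1} + a_{n-2}).
Stream B: -5, -14, -23, -32, -41, -50 (subtracting 9 each time).
Stream C: 11, 11, 11, 11, 11, 11 (always 11).
Stream D: 8, 27, 64, 125, 216, 343 (the cubes 2³, 3³, 4³, …).
Position 25 falls in stream A as its term 7, giving 113.
Position 26 → stream B, term 7 = -59.
Term 27 comes from stream C (its 7th entry): 11.
Position 28 → stream D, term 7 = 512.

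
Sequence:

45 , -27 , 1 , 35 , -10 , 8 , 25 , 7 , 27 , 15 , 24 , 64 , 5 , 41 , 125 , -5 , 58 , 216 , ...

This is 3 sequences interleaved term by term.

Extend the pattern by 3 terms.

Read the sequence 3 terms at a time; column i is its own pattern.
Track A: 45, 35, 25, 15, 5, -5 (arithmetic with common difference −10).
Track B: -27, -10, 7, 24, 41, 58 (linear: a_n = -44 + 17·n).
Track C: 1, 8, 27, 64, 125, 216 (the cubes 1³, 2³, 3³, …).
Position 19 falls in track A as its term 7, giving -15.
Position 20 → track B, term 7 = 75.
Position 21 falls in track C as its term 7, giving 343.

-15, 75, 343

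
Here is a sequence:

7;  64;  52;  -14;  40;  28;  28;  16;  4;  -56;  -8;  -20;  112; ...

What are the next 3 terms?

-32, -44, -224

Reading positions in blocks of 3 reveals the pattern ABB — 2 tracks woven together.
Subsequence A: 7, -14, 28, -56, 112 (multiplying by -2 each time).
Subsequence B: 64, 52, 40, 28, 16, 4, -8, -20 (arithmetic, step −12).
Position 14 → subsequence B, term 9 = -32.
Term 15 comes from subsequence B (its 10th entry): -44.
Position 16 falls in subsequence A as its term 6, giving -224.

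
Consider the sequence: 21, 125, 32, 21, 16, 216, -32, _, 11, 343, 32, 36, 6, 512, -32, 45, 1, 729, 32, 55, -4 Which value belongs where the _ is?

28

Taking every 4th term gives 4 separate tracks.
Stream A = 21, 16, 11, 6, 1, -4: linear: a_n = 26 − 5·n.
Stream B = 125, 216, 343, 512, 729: consecutive cubes n³ from n = 5.
Stream C = 32, -32, 32, -32, 32: oscillating between 32 and -32.
Stream D = 21, ?, 36, 45, 55: triangular numbers starting at T_6.
The gap is stream D's term 2; the rule gives 28.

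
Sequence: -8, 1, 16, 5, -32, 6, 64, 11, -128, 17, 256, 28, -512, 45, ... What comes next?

1024

Odd-indexed and even-indexed terms follow separate rules.
Track A: -8, 16, -32, 64, -128, 256, -512. A geometric progression (common ratio -2).
Track B: 1, 5, 6, 11, 17, 28, 45. Each term equals the sum of the previous two.
Position 15 falls in track A as its term 8, giving 1024.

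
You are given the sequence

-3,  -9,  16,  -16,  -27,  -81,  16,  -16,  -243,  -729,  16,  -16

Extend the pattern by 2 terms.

-2187, -6561

The slot pattern repeats as AABB (period 4), so there are 2 interleaved tracks.
Track A = -3, -9, -27, -81, -243, -729: geometric, ×3 each step.
Track B = 16, -16, 16, -16, 16, -16: the oscillation 16·(−1)^(n+1).
The 13th slot belongs to track A; its 7th term is -2187.
The 14th slot belongs to track A; its 8th term is -6561.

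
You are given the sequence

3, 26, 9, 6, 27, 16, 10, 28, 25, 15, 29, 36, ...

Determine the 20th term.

The terms cycle through 3 interleaved subsequences.
Subsequence A: 3, 6, 10, 15 (triangular numbers n(n+1)/2 for n = 2, 3, …).
Subsequence B: 26, 27, 28, 29 (arithmetic with common difference +1).
Subsequence C: 9, 16, 25, 36 (perfect squares starting at 3²).
Position 20 → subsequence B, term 7 = 32.

32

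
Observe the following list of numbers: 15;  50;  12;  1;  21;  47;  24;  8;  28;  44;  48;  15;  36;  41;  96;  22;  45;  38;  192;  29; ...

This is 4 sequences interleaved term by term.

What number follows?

Read the sequence 4 terms at a time; column i is its own pattern.
Track A is 15, 21, 28, 36, 45, which is triangular numbers starting at T_5.
Track B is 50, 47, 44, 41, 38, which is linear: a_n = 53 − 3·n.
Track C is 12, 24, 48, 96, 192, which is geometric, ×2 each step.
Track D is 1, 8, 15, 22, 29, which is adding 7 each time.
Position 21 → track A, term 6 = 55.

55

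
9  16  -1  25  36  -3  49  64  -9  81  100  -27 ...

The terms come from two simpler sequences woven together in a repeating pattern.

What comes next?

121

Reading positions in blocks of 3 reveals the pattern AAB — 2 tracks woven together.
Subsequence A is 9, 16, 25, 36, 49, 64, 81, 100, which is perfect squares starting at 3².
Subsequence B is -1, -3, -9, -27, which is multiplying by 3 each time.
Position 13 falls in subsequence A as its term 9, giving 121.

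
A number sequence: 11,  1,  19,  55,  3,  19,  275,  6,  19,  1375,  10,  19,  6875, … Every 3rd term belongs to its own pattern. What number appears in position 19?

171875

The terms cycle through 3 interleaved subsequences.
Stream A is 11, 55, 275, 1375, 6875, which is geometric, ×5 each step.
Stream B is 1, 3, 6, 10, which is triangular numbers n(n+1)/2 for n = 1, 2, ….
Stream C is 19, 19, 19, 19, which is constant 19.
Term 19 comes from stream A (its 7th entry): 171875.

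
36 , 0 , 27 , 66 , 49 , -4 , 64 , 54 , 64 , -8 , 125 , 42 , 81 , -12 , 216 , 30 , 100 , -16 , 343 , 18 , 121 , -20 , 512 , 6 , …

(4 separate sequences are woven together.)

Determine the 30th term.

Taking every 4th term gives 4 separate tracks.
Track A: 36, 49, 64, 81, 100, 121. Perfect squares starting at 6².
Track B: 0, -4, -8, -12, -16, -20. Linear: a_n = 4 − 4·n.
Track C: 27, 64, 125, 216, 343, 512. Perfect cubes starting at 3³.
Track D: 66, 54, 42, 30, 18, 6. Subtracting 12 each time.
The 30th slot belongs to track B; its 8th term is -28.

-28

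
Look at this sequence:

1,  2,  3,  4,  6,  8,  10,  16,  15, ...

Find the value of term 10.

Positions 1, 3, 5, … form one subsequence and positions 2, 4, 6, … form another.
Subsequence A is 1, 3, 6, 10, 15, which is triangular numbers starting at T_1.
Subsequence B is 2, 4, 8, 16, which is successive powers of 2.
The 10th slot belongs to subsequence B; its 5th term is 32.

32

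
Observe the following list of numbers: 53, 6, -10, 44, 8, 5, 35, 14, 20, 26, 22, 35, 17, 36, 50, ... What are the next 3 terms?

Taking every 3rd term gives 3 separate tracks.
Track A: 53, 44, 35, 26, 17 — subtracting 9 each time.
Track B: 6, 8, 14, 22, 36 — a Fibonacci-like recurrence a_n = a_{n-1} + a_{n-2}.
Track C: -10, 5, 20, 35, 50 — adding 15 each time.
Position 16 → track A, term 6 = 8.
Term 17 comes from track B (its 6th entry): 58.
Position 18 falls in track C as its term 6, giving 65.

8, 58, 65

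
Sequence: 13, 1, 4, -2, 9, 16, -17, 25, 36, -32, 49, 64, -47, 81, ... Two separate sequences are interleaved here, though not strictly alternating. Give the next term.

The slot pattern repeats as ABB (period 3), so there are 2 interleaved tracks.
Subsequence A: 13, -2, -17, -32, -47 (arithmetic with common difference −15).
Subsequence B: 1, 4, 9, 16, 25, 36, 49, 64, 81 (consecutive squares n² from n = 1).
The 15th slot belongs to subsequence B; its 10th term is 100.

100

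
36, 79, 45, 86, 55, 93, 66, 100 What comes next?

Positions 1, 3, 5, … form one subsequence and positions 2, 4, 6, … form another.
Track A: 36, 45, 55, 66. Triangular numbers starting at T_8.
Track B: 79, 86, 93, 100. Adding 7 each time.
Position 9 falls in track A as its term 5, giving 78.

78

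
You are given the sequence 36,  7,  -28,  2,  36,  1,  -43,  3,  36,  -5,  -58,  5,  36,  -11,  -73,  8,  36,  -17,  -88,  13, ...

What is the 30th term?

-35

Split by position mod 4: positions 1, 5, 9, … form one track, and each other residue class forms its own.
Track A: 36, 36, 36, 36, 36 (the constant sequence 36).
Track B: 7, 1, -5, -11, -17 (linear: a_n = 13 − 6·n).
Track C: -28, -43, -58, -73, -88 (arithmetic with common difference −15).
Track D: 2, 3, 5, 8, 13 (each term equals the sum of the previous two).
Term 30 comes from track B (its 8th entry): -35.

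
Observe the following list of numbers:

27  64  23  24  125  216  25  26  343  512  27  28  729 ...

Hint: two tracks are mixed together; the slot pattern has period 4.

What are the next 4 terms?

1000, 29, 30, 1331

Reading positions in blocks of 4 reveals the pattern AABB — 2 tracks woven together.
Track A: 27, 64, 125, 216, 343, 512, 729 — consecutive cubes n³ from n = 3.
Track B: 23, 24, 25, 26, 27, 28 — arithmetic with common difference +1.
Term 14 comes from track A (its 8th entry): 1000.
The 15th slot belongs to track B; its 7th term is 29.
The 16th slot belongs to track B; its 8th term is 30.
Position 17 falls in track A as its term 9, giving 1331.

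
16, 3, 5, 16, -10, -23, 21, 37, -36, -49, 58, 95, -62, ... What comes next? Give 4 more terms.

-75, 153, 248, -88

Positions follow the repeating pattern AABB; grouping by letter gives 2 tracks.
Track A = 16, 3, -10, -23, -36, -49, -62: subtracting 13 each time.
Track B = 5, 16, 21, 37, 58, 95: a Fibonacci-like recurrence a_n = a_{n-1} + a_{n-2}.
Position 14 falls in track A as its term 8, giving -75.
Position 15 falls in track B as its term 7, giving 153.
Position 16 falls in track B as its term 8, giving 248.
Position 17 → track A, term 9 = -88.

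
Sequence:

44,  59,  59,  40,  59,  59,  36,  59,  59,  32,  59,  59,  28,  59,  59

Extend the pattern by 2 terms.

The slot pattern repeats as ABB (period 3), so there are 2 interleaved tracks.
Subsequence A = 44, 40, 36, 32, 28: linear: a_n = 48 − 4·n.
Subsequence B = 59, 59, 59, 59, 59, 59, 59, 59, 59, 59: the constant sequence 59.
Term 16 comes from subsequence A (its 6th entry): 24.
The 17th slot belongs to subsequence B; its 11th term is 59.

24, 59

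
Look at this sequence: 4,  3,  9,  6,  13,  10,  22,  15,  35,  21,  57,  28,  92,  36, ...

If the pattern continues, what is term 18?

Split by position mod 2 into 2 tracks.
Stream A is 4, 9, 13, 22, 35, 57, 92, which is a Fibonacci-like recurrence a_n = a_{n-1} + a_{n-2}.
Stream B is 3, 6, 10, 15, 21, 28, 36, which is the triangular numbers T_2, T_3, ….
Position 18 → stream B, term 9 = 55.

55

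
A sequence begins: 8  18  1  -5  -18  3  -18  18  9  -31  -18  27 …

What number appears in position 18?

The terms cycle through 3 interleaved subsequences.
Stream A: 8, -5, -18, -31 — arithmetic, step −13.
Stream B: 18, -18, 18, -18 — the oscillation 18·(−1)^(n+1).
Stream C: 1, 3, 9, 27 — powers of 3.
Term 18 comes from stream C (its 6th entry): 243.

243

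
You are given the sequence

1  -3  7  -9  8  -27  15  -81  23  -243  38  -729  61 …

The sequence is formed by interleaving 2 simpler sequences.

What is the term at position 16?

Split by position mod 2 into 2 tracks.
Subsequence A: 1, 7, 8, 15, 23, 38, 61 (Fibonacci-style (each term is the sum of the two before it)).
Subsequence B: -3, -9, -27, -81, -243, -729 (multiplying by 3 each time).
Position 16 falls in subsequence B as its term 8, giving -6561.

-6561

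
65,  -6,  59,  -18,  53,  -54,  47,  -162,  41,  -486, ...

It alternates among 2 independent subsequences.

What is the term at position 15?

Split by position mod 2 into 2 tracks.
Stream A = 65, 59, 53, 47, 41: arithmetic, step −6.
Stream B = -6, -18, -54, -162, -486: multiplying by 3 each time.
Position 15 falls in stream A as its term 8, giving 23.

23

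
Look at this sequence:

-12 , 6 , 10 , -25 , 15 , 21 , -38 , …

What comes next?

28

Reading positions in blocks of 3 reveals the pattern ABB — 2 tracks woven together.
Stream A = -12, -25, -38: linear: a_n = 1 − 13·n.
Stream B = 6, 10, 15, 21: triangular numbers n(n+1)/2 for n = 3, 4, ….
Term 8 comes from stream B (its 5th entry): 28.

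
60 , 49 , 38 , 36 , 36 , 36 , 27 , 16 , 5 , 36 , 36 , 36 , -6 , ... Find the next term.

-17

The slot pattern repeats as AAABBB (period 6), so there are 2 interleaved tracks.
Subsequence A: 60, 49, 38, 27, 16, 5, -6 — arithmetic with common difference −11.
Subsequence B: 36, 36, 36, 36, 36, 36 — always 36.
Position 14 falls in subsequence A as its term 8, giving -17.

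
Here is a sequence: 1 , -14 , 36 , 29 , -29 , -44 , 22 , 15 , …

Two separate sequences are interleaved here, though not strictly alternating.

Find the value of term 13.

-89

Reading positions in blocks of 4 reveals the pattern AABB — 2 tracks woven together.
Track A: 1, -14, -29, -44. Arithmetic with common difference −15.
Track B: 36, 29, 22, 15. Arithmetic, step −7.
The 13th slot belongs to track A; its 7th term is -89.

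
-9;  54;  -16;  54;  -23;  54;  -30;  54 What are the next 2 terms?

Positions 1, 3, 5, … form one subsequence and positions 2, 4, 6, … form another.
Subsequence A: -9, -16, -23, -30. Arithmetic, step −7.
Subsequence B: 54, 54, 54, 54. Constant 54.
The 9th slot belongs to subsequence A; its 5th term is -37.
Term 10 comes from subsequence B (its 5th entry): 54.

-37, 54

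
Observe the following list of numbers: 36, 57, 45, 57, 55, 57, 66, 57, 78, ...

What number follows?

Split by position mod 2 into 2 tracks.
Track A = 36, 45, 55, 66, 78: triangular numbers n(n+1)/2 for n = 8, 9, ….
Track B = 57, 57, 57, 57: constant 57.
Position 10 falls in track B as its term 5, giving 57.

57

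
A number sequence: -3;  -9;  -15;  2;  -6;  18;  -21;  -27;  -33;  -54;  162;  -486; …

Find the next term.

-39

Reading positions in blocks of 6 reveals the pattern AAABBB — 2 tracks woven together.
Track A: -3, -9, -15, -21, -27, -33. Linear: a_n = 3 − 6·n.
Track B: 2, -6, 18, -54, 162, -486. Geometric with ratio -3.
Term 13 comes from track A (its 7th entry): -39.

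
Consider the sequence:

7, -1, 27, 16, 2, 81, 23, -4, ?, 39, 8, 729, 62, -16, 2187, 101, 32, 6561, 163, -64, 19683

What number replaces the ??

243

Split by position mod 3 into 3 tracks.
Stream A: 7, 16, 23, 39, 62, 101, 163. Each term equals the sum of the previous two.
Stream B: -1, 2, -4, 8, -16, 32, -64. Geometric, ×-2 each step.
Stream C: 27, 81, ?, 729, 2187, 6561, 19683. Successive powers of 3.
Stream C's pattern makes the blank 243.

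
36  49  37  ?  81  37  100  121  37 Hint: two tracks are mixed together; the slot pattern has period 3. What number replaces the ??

The slot pattern repeats as AAB (period 3), so there are 2 interleaved tracks.
Stream A = 36, 49, ?, 81, 100, 121: the squares 6², 7², 8², ….
Stream B = 37, 37, 37: the constant sequence 37.
Stream A's pattern makes the blank 64.

64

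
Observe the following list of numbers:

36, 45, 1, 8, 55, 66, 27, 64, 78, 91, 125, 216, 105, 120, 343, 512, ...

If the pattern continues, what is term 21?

171

Positions follow the repeating pattern AABB; grouping by letter gives 2 tracks.
Track A = 36, 45, 55, 66, 78, 91, 105, 120: triangular numbers starting at T_8.
Track B = 1, 8, 27, 64, 125, 216, 343, 512: the cubes 1³, 2³, 3³, ….
The 21st slot belongs to track A; its 11th term is 171.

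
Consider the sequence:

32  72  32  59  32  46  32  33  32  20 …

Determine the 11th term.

Odd-indexed and even-indexed terms follow separate rules.
Track A = 32, 32, 32, 32, 32: always 32.
Track B = 72, 59, 46, 33, 20: linear: a_n = 85 − 13·n.
Position 11 falls in track A as its term 6, giving 32.

32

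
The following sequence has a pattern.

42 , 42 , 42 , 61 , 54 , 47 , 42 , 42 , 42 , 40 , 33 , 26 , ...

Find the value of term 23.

-9

Positions follow the repeating pattern AAABBB; grouping by letter gives 2 tracks.
Stream A: 42, 42, 42, 42, 42, 42. Always 42.
Stream B: 61, 54, 47, 40, 33, 26. Linear: a_n = 68 − 7·n.
The 23rd slot belongs to stream B; its 11th term is -9.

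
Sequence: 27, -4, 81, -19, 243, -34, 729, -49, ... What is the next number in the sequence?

Positions 1, 3, 5, … form one subsequence and positions 2, 4, 6, … form another.
Track A is 27, 81, 243, 729, which is powers 3^3, 3^4, 3^5, ….
Track B is -4, -19, -34, -49, which is arithmetic, step −15.
Position 9 falls in track A as its term 5, giving 2187.

2187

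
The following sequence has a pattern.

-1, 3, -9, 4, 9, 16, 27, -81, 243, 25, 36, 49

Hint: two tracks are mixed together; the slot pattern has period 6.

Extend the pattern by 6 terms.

Positions follow the repeating pattern AAABBB; grouping by letter gives 2 tracks.
Subsequence A: -1, 3, -9, 27, -81, 243. Multiplying by -3 each time.
Subsequence B: 4, 9, 16, 25, 36, 49. The squares 2², 3², 4², ….
Term 13 comes from subsequence A (its 7th entry): -729.
Position 14 falls in subsequence A as its term 8, giving 2187.
Position 15 falls in subsequence A as its term 9, giving -6561.
The 16th slot belongs to subsequence B; its 7th term is 64.
Position 17 falls in subsequence B as its term 8, giving 81.
The 18th slot belongs to subsequence B; its 9th term is 100.

-729, 2187, -6561, 64, 81, 100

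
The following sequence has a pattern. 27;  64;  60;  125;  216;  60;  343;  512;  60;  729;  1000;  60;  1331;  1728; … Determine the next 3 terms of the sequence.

The slot pattern repeats as AAB (period 3), so there are 2 interleaved tracks.
Stream A: 27, 64, 125, 216, 343, 512, 729, 1000, 1331, 1728. The cubes 3³, 4³, 5³, ….
Stream B: 60, 60, 60, 60. Always 60.
Term 15 comes from stream B (its 5th entry): 60.
Term 16 comes from stream A (its 11th entry): 2197.
The 17th slot belongs to stream A; its 12th term is 2744.

60, 2197, 2744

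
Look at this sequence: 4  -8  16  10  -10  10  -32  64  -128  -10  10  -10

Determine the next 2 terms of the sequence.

256, -512

Positions follow the repeating pattern AAABBB; grouping by letter gives 2 tracks.
Track A: 4, -8, 16, -32, 64, -128. Geometric with ratio -2.
Track B: 10, -10, 10, -10, 10, -10. Alternating ±10.
The 13th slot belongs to track A; its 7th term is 256.
Position 14 → track A, term 8 = -512.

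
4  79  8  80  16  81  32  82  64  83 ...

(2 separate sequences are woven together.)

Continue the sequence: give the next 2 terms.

Split by position mod 2 into 2 tracks.
Subsequence A: 4, 8, 16, 32, 64 (successive powers of 2).
Subsequence B: 79, 80, 81, 82, 83 (linear: a_n = 78 + n).
Term 11 comes from subsequence A (its 6th entry): 128.
The 12th slot belongs to subsequence B; its 6th term is 84.

128, 84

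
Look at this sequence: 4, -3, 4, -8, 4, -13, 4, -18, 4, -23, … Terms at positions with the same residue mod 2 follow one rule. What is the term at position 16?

-38

Positions 1, 3, 5, … form one subsequence and positions 2, 4, 6, … form another.
Subsequence A: 4, 4, 4, 4, 4 (always 4).
Subsequence B: -3, -8, -13, -18, -23 (linear: a_n = 2 − 5·n).
Position 16 → subsequence B, term 8 = -38.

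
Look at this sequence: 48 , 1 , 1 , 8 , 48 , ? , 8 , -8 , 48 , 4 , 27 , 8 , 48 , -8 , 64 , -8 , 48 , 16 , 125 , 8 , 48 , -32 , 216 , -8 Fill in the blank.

Taking every 4th term gives 4 separate tracks.
Subsequence A: 48, 48, 48, 48, 48, 48. Always 48.
Subsequence B: 1, ?, 4, -8, 16, -32. Geometric with ratio -2.
Subsequence C: 1, 8, 27, 64, 125, 216. The cubes 1³, 2³, 3³, ….
Subsequence D: 8, -8, 8, -8, 8, -8. Alternating ±8.
So the missing entry in subsequence B is -2.

-2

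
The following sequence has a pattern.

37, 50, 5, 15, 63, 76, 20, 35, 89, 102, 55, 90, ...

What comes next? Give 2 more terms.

115, 128

The slot pattern repeats as AABB (period 4), so there are 2 interleaved tracks.
Subsequence A: 37, 50, 63, 76, 89, 102. Arithmetic with common difference +13.
Subsequence B: 5, 15, 20, 35, 55, 90. A Fibonacci-like recurrence a_n = a_{n-1} + a_{n-2}.
The 13th slot belongs to subsequence A; its 7th term is 115.
The 14th slot belongs to subsequence A; its 8th term is 128.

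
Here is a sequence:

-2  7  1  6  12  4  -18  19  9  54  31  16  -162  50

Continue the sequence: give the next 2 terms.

25, 486

Split by position mod 3 into 3 tracks.
Track A: -2, 6, -18, 54, -162. Multiplying by -3 each time.
Track B: 7, 12, 19, 31, 50. A Fibonacci-like recurrence a_n = a_{n-1} + a_{n-2}.
Track C: 1, 4, 9, 16. Perfect squares starting at 1².
The 15th slot belongs to track C; its 5th term is 25.
Term 16 comes from track A (its 6th entry): 486.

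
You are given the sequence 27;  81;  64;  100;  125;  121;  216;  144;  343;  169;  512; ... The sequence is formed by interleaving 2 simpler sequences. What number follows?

Positions 1, 3, 5, … form one subsequence and positions 2, 4, 6, … form another.
Track A: 27, 64, 125, 216, 343, 512 — perfect cubes starting at 3³.
Track B: 81, 100, 121, 144, 169 — the squares 9², 10², 11², ….
The 12th slot belongs to track B; its 6th term is 196.

196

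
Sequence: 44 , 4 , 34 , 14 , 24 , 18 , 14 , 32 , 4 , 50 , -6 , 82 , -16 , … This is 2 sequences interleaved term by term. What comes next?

132

Taking every 2nd term gives 2 separate tracks.
Track A: 44, 34, 24, 14, 4, -6, -16. Arithmetic, step −10.
Track B: 4, 14, 18, 32, 50, 82. Fibonacci-style (each term is the sum of the two before it).
The 14th slot belongs to track B; its 7th term is 132.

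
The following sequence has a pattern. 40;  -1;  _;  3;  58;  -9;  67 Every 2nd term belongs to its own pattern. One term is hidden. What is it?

49

Split by position mod 2 into 2 tracks.
Subsequence A: 40, ?, 58, 67 (arithmetic with common difference +9).
Subsequence B: -1, 3, -9 (a geometric progression (common ratio -3)).
Subsequence A's pattern makes the blank 49.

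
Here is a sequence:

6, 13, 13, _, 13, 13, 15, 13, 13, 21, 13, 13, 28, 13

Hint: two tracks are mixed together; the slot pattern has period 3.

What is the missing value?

10

The slot pattern repeats as ABB (period 3), so there are 2 interleaved tracks.
Track A is 6, ?, 15, 21, 28, which is triangular numbers starting at T_3.
Track B is 13, 13, 13, 13, 13, 13, 13, 13, 13, which is constant 13.
So the missing entry in track A is 10.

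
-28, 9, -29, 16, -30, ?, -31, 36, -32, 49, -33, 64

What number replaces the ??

Split by position mod 2 into 2 tracks.
Subsequence A: -28, -29, -30, -31, -32, -33 — subtracting 1 each time.
Subsequence B: 9, 16, ?, 36, 49, 64 — the squares 3², 4², 5², ….
Subsequence B's pattern makes the blank 25.

25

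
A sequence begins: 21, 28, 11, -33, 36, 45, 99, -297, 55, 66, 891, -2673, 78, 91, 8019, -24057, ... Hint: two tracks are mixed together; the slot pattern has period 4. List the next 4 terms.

105, 120, 72171, -216513

Positions follow the repeating pattern AABB; grouping by letter gives 2 tracks.
Track A: 21, 28, 36, 45, 55, 66, 78, 91 — triangular numbers starting at T_6.
Track B: 11, -33, 99, -297, 891, -2673, 8019, -24057 — multiplying by -3 each time.
Position 17 → track A, term 9 = 105.
Position 18 → track A, term 10 = 120.
Position 19 falls in track B as its term 9, giving 72171.
Position 20 falls in track B as its term 10, giving -216513.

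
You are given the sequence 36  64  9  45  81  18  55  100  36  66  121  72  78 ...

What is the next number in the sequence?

144

Split by position mod 3: positions 1, 4, 7, … form one track, and each other residue class forms its own.
Subsequence A: 36, 45, 55, 66, 78 — triangular numbers n(n+1)/2 for n = 8, 9, ….
Subsequence B: 64, 81, 100, 121 — the squares 8², 9², 10², ….
Subsequence C: 9, 18, 36, 72 — multiplying by 2 each time.
Position 14 falls in subsequence B as its term 5, giving 144.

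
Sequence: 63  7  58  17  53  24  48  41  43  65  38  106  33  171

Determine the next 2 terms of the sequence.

28, 277

Taking every 2nd term gives 2 separate tracks.
Subsequence A is 63, 58, 53, 48, 43, 38, 33, which is subtracting 5 each time.
Subsequence B is 7, 17, 24, 41, 65, 106, 171, which is a Fibonacci-like recurrence a_n = a_{n-1} + a_{n-2}.
Position 15 falls in subsequence A as its term 8, giving 28.
Term 16 comes from subsequence B (its 8th entry): 277.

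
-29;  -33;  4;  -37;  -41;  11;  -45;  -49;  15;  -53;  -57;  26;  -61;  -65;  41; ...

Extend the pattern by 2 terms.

-69, -73

Reading positions in blocks of 3 reveals the pattern AAB — 2 tracks woven together.
Stream A = -29, -33, -37, -41, -45, -49, -53, -57, -61, -65: arithmetic with common difference −4.
Stream B = 4, 11, 15, 26, 41: a Fibonacci-like recurrence a_n = a_{n-1} + a_{n-2}.
Position 16 → stream A, term 11 = -69.
The 17th slot belongs to stream A; its 12th term is -73.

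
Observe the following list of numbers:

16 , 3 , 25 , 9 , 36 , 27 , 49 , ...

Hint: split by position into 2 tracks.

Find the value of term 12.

729

Odd-indexed and even-indexed terms follow separate rules.
Stream A: 16, 25, 36, 49 (the squares 4², 5², 6², …).
Stream B: 3, 9, 27 (powers of 3).
Position 12 → stream B, term 6 = 729.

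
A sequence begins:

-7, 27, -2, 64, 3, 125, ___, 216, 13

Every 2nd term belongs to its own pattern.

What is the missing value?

8

The terms cycle through 2 interleaved subsequences.
Stream A: -7, -2, 3, ?, 13. Adding 5 each time.
Stream B: 27, 64, 125, 216. Perfect cubes starting at 3³.
Filling stream A at index 4 by its rule yields 8.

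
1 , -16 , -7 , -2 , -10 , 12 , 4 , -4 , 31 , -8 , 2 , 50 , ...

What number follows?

16

Split by position mod 3: positions 1, 4, 7, … form one track, and each other residue class forms its own.
Subsequence A: 1, -2, 4, -8 (geometric with ratio -2).
Subsequence B: -16, -10, -4, 2 (linear: a_n = -22 + 6·n).
Subsequence C: -7, 12, 31, 50 (linear: a_n = -26 + 19·n).
The 13th slot belongs to subsequence A; its 5th term is 16.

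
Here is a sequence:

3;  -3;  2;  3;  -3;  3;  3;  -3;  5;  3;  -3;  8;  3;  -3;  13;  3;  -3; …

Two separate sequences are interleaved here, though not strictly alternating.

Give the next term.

21

The slot pattern repeats as AAB (period 3), so there are 2 interleaved tracks.
Subsequence A = 3, -3, 3, -3, 3, -3, 3, -3, 3, -3, 3, -3: the oscillation 3·(−1)^(n+1).
Subsequence B = 2, 3, 5, 8, 13: Fibonacci-style (each term is the sum of the two before it).
Position 18 → subsequence B, term 6 = 21.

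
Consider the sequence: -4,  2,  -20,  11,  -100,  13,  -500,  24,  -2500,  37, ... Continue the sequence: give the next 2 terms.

-12500, 61

Taking every 2nd term gives 2 separate tracks.
Subsequence A: -4, -20, -100, -500, -2500 — a geometric progression (common ratio 5).
Subsequence B: 2, 11, 13, 24, 37 — each term equals the sum of the previous two.
Term 11 comes from subsequence A (its 6th entry): -12500.
Position 12 falls in subsequence B as its term 6, giving 61.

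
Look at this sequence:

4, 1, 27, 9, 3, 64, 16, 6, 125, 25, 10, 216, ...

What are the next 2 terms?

Split by position mod 3: positions 1, 4, 7, … form one track, and each other residue class forms its own.
Stream A is 4, 9, 16, 25, which is the squares 2², 3², 4², ….
Stream B is 1, 3, 6, 10, which is triangular numbers n(n+1)/2 for n = 1, 2, ….
Stream C is 27, 64, 125, 216, which is consecutive cubes n³ from n = 3.
Position 13 → stream A, term 5 = 36.
Position 14 → stream B, term 5 = 15.

36, 15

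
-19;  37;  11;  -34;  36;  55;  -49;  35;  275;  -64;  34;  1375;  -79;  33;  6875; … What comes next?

The terms cycle through 3 interleaved subsequences.
Stream A: -19, -34, -49, -64, -79 — subtracting 15 each time.
Stream B: 37, 36, 35, 34, 33 — linear: a_n = 38 − n.
Stream C: 11, 55, 275, 1375, 6875 — geometric, ×5 each step.
Position 16 falls in stream A as its term 6, giving -94.

-94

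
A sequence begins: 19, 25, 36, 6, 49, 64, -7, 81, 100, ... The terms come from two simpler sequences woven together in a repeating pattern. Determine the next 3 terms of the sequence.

-20, 121, 144

The slot pattern repeats as ABB (period 3), so there are 2 interleaved tracks.
Stream A: 19, 6, -7 — arithmetic, step −13.
Stream B: 25, 36, 49, 64, 81, 100 — the squares 5², 6², 7², ….
Position 10 falls in stream A as its term 4, giving -20.
The 11th slot belongs to stream B; its 7th term is 121.
Term 12 comes from stream B (its 8th entry): 144.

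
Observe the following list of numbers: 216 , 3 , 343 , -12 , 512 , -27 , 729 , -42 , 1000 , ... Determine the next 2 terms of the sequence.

The terms cycle through 2 interleaved subsequences.
Track A = 216, 343, 512, 729, 1000: perfect cubes starting at 6³.
Track B = 3, -12, -27, -42: arithmetic with common difference −15.
The 10th slot belongs to track B; its 5th term is -57.
Position 11 falls in track A as its term 6, giving 1331.

-57, 1331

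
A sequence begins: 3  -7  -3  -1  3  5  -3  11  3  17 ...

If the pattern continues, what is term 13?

Taking every 2nd term gives 2 separate tracks.
Stream A: 3, -3, 3, -3, 3 (oscillating between 3 and -3).
Stream B: -7, -1, 5, 11, 17 (arithmetic, step +6).
The 13th slot belongs to stream A; its 7th term is 3.

3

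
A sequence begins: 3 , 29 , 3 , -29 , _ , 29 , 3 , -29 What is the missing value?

3

The terms cycle through 2 interleaved subsequences.
Stream A: 3, 3, ?, 3. Always 3.
Stream B: 29, -29, 29, -29. Alternating ±29.
Stream A's pattern makes the blank 3.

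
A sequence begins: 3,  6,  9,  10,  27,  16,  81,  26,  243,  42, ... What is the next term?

Taking every 2nd term gives 2 separate tracks.
Subsequence A is 3, 9, 27, 81, 243, which is powers of 3.
Subsequence B is 6, 10, 16, 26, 42, which is a Fibonacci-like recurrence a_n = a_{n-1} + a_{n-2}.
Position 11 → subsequence A, term 6 = 729.

729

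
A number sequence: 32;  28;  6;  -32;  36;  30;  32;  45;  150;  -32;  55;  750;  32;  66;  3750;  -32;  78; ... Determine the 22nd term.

Read the sequence 3 terms at a time; column i is its own pattern.
Subsequence A is 32, -32, 32, -32, 32, -32, which is the oscillation 32·(−1)^(n+1).
Subsequence B is 28, 36, 45, 55, 66, 78, which is triangular numbers n(n+1)/2 for n = 7, 8, ….
Subsequence C is 6, 30, 150, 750, 3750, which is a geometric progression (common ratio 5).
Position 22 falls in subsequence A as its term 8, giving -32.

-32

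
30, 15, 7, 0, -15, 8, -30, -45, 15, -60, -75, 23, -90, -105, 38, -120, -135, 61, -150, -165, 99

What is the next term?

-180

Reading positions in blocks of 3 reveals the pattern AAB — 2 tracks woven together.
Track A: 30, 15, 0, -15, -30, -45, -60, -75, -90, -105, -120, -135, -150, -165. Subtracting 15 each time.
Track B: 7, 8, 15, 23, 38, 61, 99. Fibonacci-style (each term is the sum of the two before it).
The 22nd slot belongs to track A; its 15th term is -180.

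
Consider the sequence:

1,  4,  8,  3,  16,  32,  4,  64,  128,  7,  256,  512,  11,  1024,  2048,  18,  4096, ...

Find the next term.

The slot pattern repeats as ABB (period 3), so there are 2 interleaved tracks.
Track A: 1, 3, 4, 7, 11, 18. Each term equals the sum of the previous two.
Track B: 4, 8, 16, 32, 64, 128, 256, 512, 1024, 2048, 4096. Powers of 2.
The 18th slot belongs to track B; its 12th term is 8192.

8192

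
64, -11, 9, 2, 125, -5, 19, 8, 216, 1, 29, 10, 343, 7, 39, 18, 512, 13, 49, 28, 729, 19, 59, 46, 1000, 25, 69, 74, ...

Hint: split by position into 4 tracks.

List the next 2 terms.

Read the sequence 4 terms at a time; column i is its own pattern.
Track A = 64, 125, 216, 343, 512, 729, 1000: the cubes 4³, 5³, 6³, ….
Track B = -11, -5, 1, 7, 13, 19, 25: adding 6 each time.
Track C = 9, 19, 29, 39, 49, 59, 69: linear: a_n = -1 + 10·n.
Track D = 2, 8, 10, 18, 28, 46, 74: a Fibonacci-like recurrence a_n = a_{n-1} + a_{n-2}.
Term 29 comes from track A (its 8th entry): 1331.
Term 30 comes from track B (its 8th entry): 31.

1331, 31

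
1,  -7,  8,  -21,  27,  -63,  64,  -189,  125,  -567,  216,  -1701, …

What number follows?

Taking every 2nd term gives 2 separate tracks.
Track A: 1, 8, 27, 64, 125, 216 (perfect cubes starting at 1³).
Track B: -7, -21, -63, -189, -567, -1701 (geometric with ratio 3).
Term 13 comes from track A (its 7th entry): 343.

343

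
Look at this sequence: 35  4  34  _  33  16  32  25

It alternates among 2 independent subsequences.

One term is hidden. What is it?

Split by position mod 2 into 2 tracks.
Track A = 35, 34, 33, 32: arithmetic, step −1.
Track B = 4, ?, 16, 25: the squares 2², 3², 4², ….
So the missing entry in track B is 9.

9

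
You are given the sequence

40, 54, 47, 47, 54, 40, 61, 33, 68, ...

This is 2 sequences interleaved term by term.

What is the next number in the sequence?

The terms cycle through 2 interleaved subsequences.
Track A = 40, 47, 54, 61, 68: linear: a_n = 33 + 7·n.
Track B = 54, 47, 40, 33: subtracting 7 each time.
Term 10 comes from track B (its 5th entry): 26.

26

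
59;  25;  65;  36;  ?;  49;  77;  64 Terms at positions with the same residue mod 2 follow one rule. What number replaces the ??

The terms cycle through 2 interleaved subsequences.
Stream A: 59, 65, ?, 77 (arithmetic, step +6).
Stream B: 25, 36, 49, 64 (perfect squares starting at 5²).
Stream A's pattern makes the blank 71.

71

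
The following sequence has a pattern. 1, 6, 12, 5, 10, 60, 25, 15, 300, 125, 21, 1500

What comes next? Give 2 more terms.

625, 28

The terms cycle through 3 interleaved subsequences.
Subsequence A: 1, 5, 25, 125. Successive powers of 5.
Subsequence B: 6, 10, 15, 21. Triangular numbers starting at T_3.
Subsequence C: 12, 60, 300, 1500. A geometric progression (common ratio 5).
Term 13 comes from subsequence A (its 5th entry): 625.
Term 14 comes from subsequence B (its 5th entry): 28.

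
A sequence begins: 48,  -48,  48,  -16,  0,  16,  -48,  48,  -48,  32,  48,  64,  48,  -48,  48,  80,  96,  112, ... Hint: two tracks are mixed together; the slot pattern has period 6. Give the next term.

-48

The slot pattern repeats as AAABBB (period 6), so there are 2 interleaved tracks.
Track A = 48, -48, 48, -48, 48, -48, 48, -48, 48: oscillating between 48 and -48.
Track B = -16, 0, 16, 32, 48, 64, 80, 96, 112: adding 16 each time.
Term 19 comes from track A (its 10th entry): -48.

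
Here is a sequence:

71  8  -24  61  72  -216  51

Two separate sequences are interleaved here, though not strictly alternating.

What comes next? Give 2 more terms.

648, -1944

Reading positions in blocks of 3 reveals the pattern ABB — 2 tracks woven together.
Subsequence A: 71, 61, 51 (subtracting 10 each time).
Subsequence B: 8, -24, 72, -216 (geometric, ×-3 each step).
Position 8 → subsequence B, term 5 = 648.
Position 9 → subsequence B, term 6 = -1944.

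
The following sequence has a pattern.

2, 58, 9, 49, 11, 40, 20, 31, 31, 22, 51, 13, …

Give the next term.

Split by position mod 2 into 2 tracks.
Track A: 2, 9, 11, 20, 31, 51 (a Fibonacci-like recurrence a_n = a_{n-1} + a_{n-2}).
Track B: 58, 49, 40, 31, 22, 13 (subtracting 9 each time).
The 13th slot belongs to track A; its 7th term is 82.

82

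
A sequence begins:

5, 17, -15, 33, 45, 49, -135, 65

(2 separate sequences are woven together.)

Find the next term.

Split by position mod 2 into 2 tracks.
Subsequence A = 5, -15, 45, -135: geometric, ×-3 each step.
Subsequence B = 17, 33, 49, 65: arithmetic with common difference +16.
Position 9 falls in subsequence A as its term 5, giving 405.

405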